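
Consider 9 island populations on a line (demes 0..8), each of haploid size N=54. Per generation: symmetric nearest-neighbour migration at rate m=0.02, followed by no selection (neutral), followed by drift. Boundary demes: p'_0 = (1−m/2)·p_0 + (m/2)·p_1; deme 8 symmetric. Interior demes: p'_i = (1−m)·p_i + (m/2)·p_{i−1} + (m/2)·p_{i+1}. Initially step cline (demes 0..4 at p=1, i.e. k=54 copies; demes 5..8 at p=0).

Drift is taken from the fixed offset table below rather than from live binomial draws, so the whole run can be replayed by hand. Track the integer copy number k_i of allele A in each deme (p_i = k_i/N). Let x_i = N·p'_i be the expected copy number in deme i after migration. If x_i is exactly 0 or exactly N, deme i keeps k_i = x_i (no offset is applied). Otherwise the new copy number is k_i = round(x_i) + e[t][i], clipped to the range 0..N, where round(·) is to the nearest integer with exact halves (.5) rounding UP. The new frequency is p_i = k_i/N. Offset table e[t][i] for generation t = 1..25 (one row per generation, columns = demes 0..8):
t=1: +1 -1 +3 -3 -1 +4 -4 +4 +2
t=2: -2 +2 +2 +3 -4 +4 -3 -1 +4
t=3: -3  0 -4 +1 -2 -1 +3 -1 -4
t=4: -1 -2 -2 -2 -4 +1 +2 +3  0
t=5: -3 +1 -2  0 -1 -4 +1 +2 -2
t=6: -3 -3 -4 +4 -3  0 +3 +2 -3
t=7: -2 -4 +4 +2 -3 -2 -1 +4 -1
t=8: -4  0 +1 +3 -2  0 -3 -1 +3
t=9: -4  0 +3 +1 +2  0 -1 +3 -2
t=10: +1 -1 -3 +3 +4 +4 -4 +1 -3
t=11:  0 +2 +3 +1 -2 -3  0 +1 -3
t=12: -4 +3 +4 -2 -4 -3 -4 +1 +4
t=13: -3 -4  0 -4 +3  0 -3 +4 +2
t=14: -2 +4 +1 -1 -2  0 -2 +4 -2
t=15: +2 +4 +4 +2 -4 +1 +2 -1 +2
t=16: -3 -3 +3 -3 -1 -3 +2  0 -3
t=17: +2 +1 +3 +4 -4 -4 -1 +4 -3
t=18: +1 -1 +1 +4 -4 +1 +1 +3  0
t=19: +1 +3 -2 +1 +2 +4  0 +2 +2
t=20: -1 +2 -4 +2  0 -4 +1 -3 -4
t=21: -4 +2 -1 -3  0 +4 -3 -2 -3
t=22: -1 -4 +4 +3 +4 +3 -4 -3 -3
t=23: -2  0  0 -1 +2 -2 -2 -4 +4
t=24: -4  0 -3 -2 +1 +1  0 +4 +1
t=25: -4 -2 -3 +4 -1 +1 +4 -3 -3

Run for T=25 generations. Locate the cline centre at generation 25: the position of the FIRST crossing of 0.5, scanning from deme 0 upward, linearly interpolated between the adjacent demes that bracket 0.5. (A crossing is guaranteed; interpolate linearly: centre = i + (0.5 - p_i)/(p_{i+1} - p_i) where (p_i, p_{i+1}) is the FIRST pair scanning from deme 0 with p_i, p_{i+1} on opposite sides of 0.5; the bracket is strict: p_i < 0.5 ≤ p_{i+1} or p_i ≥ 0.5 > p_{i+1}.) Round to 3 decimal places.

t=0: k=[54 54 54 54 54 0 0 0 0]
t=1: x=[54.0000 54.0000 54.0000 54.0000 53.4600 0.5400 0.0000 0.0000 0.0000] k=[54 54 54 54 52 5 0 0 0]
t=2: x=[54.0000 54.0000 54.0000 53.9800 51.5500 5.4200 0.0500 0.0000 0.0000] k=[54 54 54 54 48 9 0 0 0]
t=3: x=[54.0000 54.0000 54.0000 53.9400 47.6700 9.3000 0.0900 0.0000 0.0000] k=[54 54 54 54 46 8 3 0 0]
t=4: x=[54.0000 54.0000 54.0000 53.9200 45.7000 8.3300 3.0200 0.0300 0.0000] k=[54 54 54 52 42 9 5 3 0]
t=5: x=[54.0000 54.0000 53.9800 51.9200 41.7700 9.2900 5.0200 2.9900 0.0300] k=[54 54 52 52 41 5 6 5 0]
t=6: x=[54.0000 53.9800 52.0200 51.8900 40.7500 5.3700 5.9800 4.9600 0.0500] k=[54 51 48 54 38 5 9 7 0]
t=7: x=[53.9700 51.0000 48.0900 53.7800 37.8300 5.3700 8.9400 6.9500 0.0700] k=[52 47 52 54 35 3 8 11 0]
t=8: x=[51.9500 47.1000 51.9700 53.7900 34.8700 3.3700 7.9800 10.8600 0.1100] k=[48 47 53 54 33 3 5 10 3]
t=9: x=[47.9900 47.0700 52.9500 53.7800 32.9100 3.3200 5.0300 9.8800 3.0700] k=[44 47 54 54 35 3 4 13 1]
t=10: x=[44.0300 47.0400 53.9300 53.8100 34.8700 3.3300 4.0800 12.7900 1.1200] k=[45 46 51 54 39 7 0 14 0]
t=11: x=[45.0100 46.0400 50.9800 53.8200 38.8300 7.2500 0.2100 13.7200 0.1400] k=[45 48 54 54 37 4 0 15 0]
t=12: x=[45.0300 48.0300 53.9400 53.8300 36.8400 4.2900 0.1900 14.7000 0.1500] k=[41 51 54 52 33 1 0 16 4]
t=13: x=[41.1000 50.9300 53.9500 51.8300 32.8700 1.3100 0.1700 15.7200 4.1200] k=[38 47 54 48 36 1 0 20 6]
t=14: x=[38.0900 46.9800 53.8700 47.9400 35.7700 1.3400 0.2100 19.6600 6.1400] k=[36 51 54 47 34 1 0 24 4]
t=15: x=[36.1500 50.8800 53.9000 46.9400 33.8000 1.3200 0.2500 23.5600 4.2000] k=[38 54 54 49 30 2 2 23 6]
t=16: x=[38.1600 53.8400 53.9500 48.8600 29.9100 2.2800 2.2100 22.6200 6.1700] k=[35 51 54 46 29 0 4 23 3]
t=17: x=[35.1600 50.8700 53.8900 45.9100 28.8800 0.3300 4.1500 22.6100 3.2000] k=[37 52 54 50 25 0 3 27 0]
t=18: x=[37.1500 51.8700 53.9400 49.7900 25.0000 0.2800 3.2100 26.4900 0.2700] k=[38 51 54 54 21 1 4 29 0]
t=19: x=[38.1300 50.9000 53.9700 53.6700 21.1300 1.2300 4.2200 28.4600 0.2900] k=[39 54 52 54 23 5 4 30 2]
t=20: x=[39.1500 53.8300 52.0400 53.6700 23.1300 5.1700 4.2700 29.4600 2.2800] k=[38 54 48 54 23 1 5 26 0]
t=21: x=[38.1600 53.7800 48.1200 53.6300 23.0900 1.2600 5.1700 25.5300 0.2600] k=[34 54 47 51 23 5 2 24 0]
t=22: x=[34.2000 53.7300 47.1100 50.6800 23.1000 5.1500 2.2500 23.5400 0.2400] k=[33 50 51 54 27 8 0 21 0]
t=23: x=[33.1700 49.8400 51.0200 53.7000 27.0800 8.1100 0.2900 20.5800 0.2100] k=[31 50 51 53 29 6 0 17 4]
t=24: x=[31.1900 49.8200 51.0100 52.7400 29.0100 6.1700 0.2300 16.7000 4.1300] k=[27 50 48 51 30 7 0 21 5]
t=25: x=[27.2300 49.7500 48.0500 50.7600 29.9800 7.1600 0.2800 20.6300 5.1600] k=[23 48 45 54 29 8 4 18 2]

0.160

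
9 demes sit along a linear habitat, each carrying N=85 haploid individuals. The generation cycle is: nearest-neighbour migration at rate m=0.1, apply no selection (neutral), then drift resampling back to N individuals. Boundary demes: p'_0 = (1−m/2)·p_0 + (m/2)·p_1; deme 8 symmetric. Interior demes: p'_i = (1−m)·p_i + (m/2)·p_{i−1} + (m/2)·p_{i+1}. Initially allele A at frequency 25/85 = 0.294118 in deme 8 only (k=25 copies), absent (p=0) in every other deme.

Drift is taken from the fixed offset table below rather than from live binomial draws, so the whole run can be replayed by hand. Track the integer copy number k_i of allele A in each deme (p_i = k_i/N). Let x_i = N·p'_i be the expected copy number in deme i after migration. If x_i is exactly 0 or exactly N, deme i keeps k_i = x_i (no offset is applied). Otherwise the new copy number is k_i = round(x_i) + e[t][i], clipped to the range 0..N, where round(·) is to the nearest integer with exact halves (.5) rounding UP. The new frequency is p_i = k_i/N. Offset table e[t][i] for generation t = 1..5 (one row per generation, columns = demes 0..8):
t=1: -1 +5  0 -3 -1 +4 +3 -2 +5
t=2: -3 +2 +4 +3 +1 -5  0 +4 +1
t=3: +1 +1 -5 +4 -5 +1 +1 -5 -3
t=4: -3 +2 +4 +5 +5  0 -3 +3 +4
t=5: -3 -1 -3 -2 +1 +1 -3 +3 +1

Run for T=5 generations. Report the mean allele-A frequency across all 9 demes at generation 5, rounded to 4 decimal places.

0.0484

t=0: k=[0 0 0 0 0 0 0 0 25]
t=1: x=[0.0000 0.0000 0.0000 0.0000 0.0000 0.0000 0.0000 1.2500 23.7500] k=[0 0 0 0 0 0 0 0 29]
t=2: x=[0.0000 0.0000 0.0000 0.0000 0.0000 0.0000 0.0000 1.4500 27.5500] k=[0 0 0 0 0 0 0 5 29]
t=3: x=[0.0000 0.0000 0.0000 0.0000 0.0000 0.0000 0.2500 5.9500 27.8000] k=[0 0 0 0 0 0 1 1 25]
t=4: x=[0.0000 0.0000 0.0000 0.0000 0.0000 0.0500 0.9500 2.2000 23.8000] k=[0 0 0 0 0 0 0 5 28]
t=5: x=[0.0000 0.0000 0.0000 0.0000 0.0000 0.0000 0.2500 5.9000 26.8500] k=[0 0 0 0 0 0 0 9 28]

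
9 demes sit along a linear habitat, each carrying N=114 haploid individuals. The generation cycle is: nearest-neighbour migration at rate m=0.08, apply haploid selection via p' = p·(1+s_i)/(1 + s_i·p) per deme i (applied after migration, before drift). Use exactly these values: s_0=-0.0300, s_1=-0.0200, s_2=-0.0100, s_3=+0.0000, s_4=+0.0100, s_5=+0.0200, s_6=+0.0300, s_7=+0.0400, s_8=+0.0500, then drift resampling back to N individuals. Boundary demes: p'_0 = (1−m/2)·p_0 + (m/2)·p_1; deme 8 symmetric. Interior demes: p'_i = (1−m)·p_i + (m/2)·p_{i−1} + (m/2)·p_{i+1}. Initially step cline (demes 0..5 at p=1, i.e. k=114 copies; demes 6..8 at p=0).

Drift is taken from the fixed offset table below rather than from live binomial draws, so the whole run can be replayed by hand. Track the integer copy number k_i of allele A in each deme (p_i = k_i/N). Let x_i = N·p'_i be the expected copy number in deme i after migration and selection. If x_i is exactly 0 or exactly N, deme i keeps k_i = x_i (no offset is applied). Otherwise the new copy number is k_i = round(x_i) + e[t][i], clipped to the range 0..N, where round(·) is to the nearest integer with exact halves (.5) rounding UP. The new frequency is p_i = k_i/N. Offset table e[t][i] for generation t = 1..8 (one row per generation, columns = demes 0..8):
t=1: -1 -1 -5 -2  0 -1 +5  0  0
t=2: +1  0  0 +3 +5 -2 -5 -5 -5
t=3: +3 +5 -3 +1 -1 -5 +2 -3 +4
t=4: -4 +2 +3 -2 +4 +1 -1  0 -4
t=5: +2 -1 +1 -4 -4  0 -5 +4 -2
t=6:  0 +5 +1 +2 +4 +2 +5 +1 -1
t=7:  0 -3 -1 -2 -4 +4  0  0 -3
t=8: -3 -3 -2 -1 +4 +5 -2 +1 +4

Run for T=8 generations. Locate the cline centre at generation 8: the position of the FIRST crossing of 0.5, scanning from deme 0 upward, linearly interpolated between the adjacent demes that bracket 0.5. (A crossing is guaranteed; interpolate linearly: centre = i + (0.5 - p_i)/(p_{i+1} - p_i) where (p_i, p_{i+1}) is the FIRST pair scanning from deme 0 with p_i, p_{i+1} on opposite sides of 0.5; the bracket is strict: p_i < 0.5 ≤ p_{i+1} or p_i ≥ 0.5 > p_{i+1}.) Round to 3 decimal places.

t=0: k=[114 114 114 114 114 114 0 0 0]
t=1: x=[114.0000 114.0000 114.0000 114.0000 114.0000 109.5259 4.6912 0.0000 0.0000] k=[114 114 114 114 114 109 10 0 0]
t=2: x=[114.0000 114.0000 114.0000 114.0000 113.8020 105.3988 13.9171 0.4159 0.0000] k=[114 114 114 114 114 103 9 0 0]
t=3: x=[114.0000 114.0000 114.0000 114.0000 113.5643 99.9261 12.7305 0.3744 0.0000] k=[114 114 114 114 113 95 15 0 0]
t=4: x=[114.0000 114.0000 114.0000 113.9600 112.3364 92.8631 18.0444 0.6239 0.0000] k=[114 114 114 112 114 94 17 1 0]
t=5: x=[114.0000 114.0000 113.9192 112.1600 113.1286 92.0728 19.9213 1.6631 0.0420] k=[114 114 114 108 109 92 15 6 0]
t=6: x=[114.0000 114.0000 113.7576 108.2800 108.3338 89.9776 18.1669 6.3512 0.2520] k=[114 114 114 110 112 92 23 7 0]
t=7: x=[114.0000 114.0000 113.8384 110.2400 111.1478 90.4126 25.7037 7.6347 0.2940] k=[114 114 113 108 107 94 26 8 0]
t=8: x=[114.0000 113.9592 112.8284 108.1600 106.5892 92.1519 28.6290 8.7103 0.3360] k=[114 111 111 107 111 97 27 10 4]

5.571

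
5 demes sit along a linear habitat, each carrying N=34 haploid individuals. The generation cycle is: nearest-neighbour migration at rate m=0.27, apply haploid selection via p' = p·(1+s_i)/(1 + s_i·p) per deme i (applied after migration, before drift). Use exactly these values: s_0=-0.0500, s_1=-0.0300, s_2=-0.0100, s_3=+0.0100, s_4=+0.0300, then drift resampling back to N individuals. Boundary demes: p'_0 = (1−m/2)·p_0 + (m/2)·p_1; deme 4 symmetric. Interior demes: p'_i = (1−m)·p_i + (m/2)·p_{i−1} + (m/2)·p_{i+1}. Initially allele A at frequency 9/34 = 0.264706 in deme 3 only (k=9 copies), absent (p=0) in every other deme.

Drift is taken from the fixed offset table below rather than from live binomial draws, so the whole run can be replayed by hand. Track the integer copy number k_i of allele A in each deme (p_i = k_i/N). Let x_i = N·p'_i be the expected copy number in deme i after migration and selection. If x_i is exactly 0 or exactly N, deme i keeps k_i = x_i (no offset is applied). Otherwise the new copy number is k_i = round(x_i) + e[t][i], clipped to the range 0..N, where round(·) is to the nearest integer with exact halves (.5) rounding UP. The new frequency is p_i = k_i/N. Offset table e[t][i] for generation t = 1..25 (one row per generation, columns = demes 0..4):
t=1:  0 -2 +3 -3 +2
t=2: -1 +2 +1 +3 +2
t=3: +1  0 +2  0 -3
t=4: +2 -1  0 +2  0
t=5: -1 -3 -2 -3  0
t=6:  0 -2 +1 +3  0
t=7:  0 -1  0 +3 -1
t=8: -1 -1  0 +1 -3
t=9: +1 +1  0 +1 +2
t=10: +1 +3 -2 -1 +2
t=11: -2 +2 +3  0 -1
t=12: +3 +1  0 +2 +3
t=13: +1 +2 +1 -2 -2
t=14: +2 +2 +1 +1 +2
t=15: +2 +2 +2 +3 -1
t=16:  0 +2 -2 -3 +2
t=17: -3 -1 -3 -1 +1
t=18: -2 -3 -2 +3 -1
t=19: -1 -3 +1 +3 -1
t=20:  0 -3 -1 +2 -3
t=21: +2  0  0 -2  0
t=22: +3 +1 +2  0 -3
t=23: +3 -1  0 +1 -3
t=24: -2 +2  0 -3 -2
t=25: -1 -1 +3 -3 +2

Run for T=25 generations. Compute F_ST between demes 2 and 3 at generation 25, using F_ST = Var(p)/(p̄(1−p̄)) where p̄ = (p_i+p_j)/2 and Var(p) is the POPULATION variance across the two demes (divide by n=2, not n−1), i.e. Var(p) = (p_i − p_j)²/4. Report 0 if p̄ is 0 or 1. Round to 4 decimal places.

0.0847

t=0: k=[0 0 0 9 0]
t=1: x=[0.0000 0.0000 1.2033 6.6229 1.2501] k=[0 0 4 4 3]
t=2: x=[0.0000 0.5240 3.4289 3.8992 3.2201] k=[0 3 4 7 5]
t=3: x=[0.3850 2.6545 4.2326 6.3764 5.4030] k=[1 3 6 6 2]
t=4: x=[1.2088 3.0494 5.5482 5.5058 2.6103] k=[3 2 6 8 3]
t=5: x=[2.7333 2.6009 5.6823 7.1108 3.7730] k=[2 0 4 4 4]
t=6: x=[1.6477 0.7863 3.4289 4.0353 4.1055] k=[2 0 4 7 4]
t=7: x=[1.6477 0.7863 3.8307 6.2405 4.5196] k=[2 0 4 9 4]
t=8: x=[1.6477 0.7863 4.0986 7.7092 4.7955] k=[1 0 4 9 2]
t=9: x=[0.8228 0.6551 4.0986 7.4377 3.0255] k=[2 2 4 8 5]
t=10: x=[1.9056 2.2063 4.2326 7.1108 5.5407] k=[3 5 2 6 8]
t=11: x=[3.1215 4.2113 2.9181 5.7776 7.9080] k=[1 6 6 6 7]
t=12: x=[1.5952 5.1896 5.9505 6.1852 7.0284] k=[5 6 6 8 10]
t=13: x=[4.9154 5.7186 6.2188 8.0610 9.9366] k=[6 8 7 6 8]
t=14: x=[6.0119 7.4169 6.9443 6.4569 7.9080] k=[8 9 8 7 10]
t=15: x=[7.8218 8.5338 7.9387 7.5985 9.7999] k=[10 11 10 11 9]
t=16: x=[9.7739 10.5076 10.1981 10.6677 9.4706] k=[10 13 8 8 11]
t=17: x=[10.0384 11.6853 8.6102 8.4681 10.8118] k=[7 11 6 7 12]
t=18: x=[7.2433 9.5741 6.7554 7.5985 11.5493] k=[5 7 5 11 11]
t=19: x=[5.0456 6.3021 6.0300 10.2611 11.2211] k=[4 3 7 13 10]
t=20: x=[3.6927 3.5763 7.2127 11.8617 10.6197] k=[4 1 6 14 8]
t=21: x=[3.4334 2.0213 6.3529 12.1877 9.0043] k=[5 2 6 10 9]
t=22: x=[4.3949 2.8641 5.9505 9.3925 9.3338] k=[7 4 8 9 6]
t=23: x=[6.3266 4.8177 7.5359 8.5234 6.5601] k=[9 4 8 10 4]
t=24: x=[8.0068 5.0819 7.6701 8.9856 4.9334] k=[6 7 8 6 3]
t=25: x=[5.8813 6.8322 7.5359 5.9134 3.4966] k=[5 6 11 3 5]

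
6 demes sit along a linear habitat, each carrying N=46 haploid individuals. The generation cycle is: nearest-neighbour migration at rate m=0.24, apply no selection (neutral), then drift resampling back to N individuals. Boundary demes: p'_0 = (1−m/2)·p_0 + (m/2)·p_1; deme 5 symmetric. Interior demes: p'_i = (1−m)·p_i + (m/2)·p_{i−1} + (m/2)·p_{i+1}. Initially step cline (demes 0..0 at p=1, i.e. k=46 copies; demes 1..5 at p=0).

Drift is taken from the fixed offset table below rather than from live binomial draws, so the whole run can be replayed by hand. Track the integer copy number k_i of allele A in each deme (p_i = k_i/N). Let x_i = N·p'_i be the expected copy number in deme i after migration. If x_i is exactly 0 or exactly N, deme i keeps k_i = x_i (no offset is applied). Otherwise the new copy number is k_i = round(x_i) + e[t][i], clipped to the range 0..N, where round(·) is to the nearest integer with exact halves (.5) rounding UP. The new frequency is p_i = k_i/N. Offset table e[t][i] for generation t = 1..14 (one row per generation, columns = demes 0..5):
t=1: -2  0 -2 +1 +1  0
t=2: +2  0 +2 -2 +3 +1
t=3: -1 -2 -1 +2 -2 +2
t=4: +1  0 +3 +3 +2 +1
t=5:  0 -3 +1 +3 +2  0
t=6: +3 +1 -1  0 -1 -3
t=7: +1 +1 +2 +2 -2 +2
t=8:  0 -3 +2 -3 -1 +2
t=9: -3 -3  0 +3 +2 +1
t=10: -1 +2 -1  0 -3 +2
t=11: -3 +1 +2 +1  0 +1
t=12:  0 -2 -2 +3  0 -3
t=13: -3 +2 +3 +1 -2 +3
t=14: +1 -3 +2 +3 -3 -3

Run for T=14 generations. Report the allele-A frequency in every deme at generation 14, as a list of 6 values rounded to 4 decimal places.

t=0: k=[46 0 0 0 0 0]
t=1: x=[40.4800 5.5200 0.0000 0.0000 0.0000 0.0000] k=[38 6 0 0 0 0]
t=2: x=[34.1600 9.1200 0.7200 0.0000 0.0000 0.0000] k=[36 9 3 0 0 0]
t=3: x=[32.7600 11.5200 3.3600 0.3600 0.0000 0.0000] k=[32 10 2 2 0 0]
t=4: x=[29.3600 11.6800 2.9600 1.7600 0.2400 0.0000] k=[30 12 6 5 2 0]
t=5: x=[27.8400 13.4400 6.6000 4.7600 2.1200 0.2400] k=[28 10 8 8 4 0]
t=6: x=[25.8400 11.9200 8.2400 7.5200 4.0000 0.4800] k=[29 13 7 8 3 0]
t=7: x=[27.0800 14.2000 7.8400 7.2800 3.2400 0.3600] k=[28 15 10 9 1 2]
t=8: x=[26.4400 15.9600 10.4800 8.1600 2.0800 1.8800] k=[26 13 12 5 1 4]
t=9: x=[24.4400 14.4400 11.2800 5.3600 1.8400 3.6400] k=[21 11 11 8 4 5]
t=10: x=[19.8000 12.2000 10.6400 7.8800 4.6000 4.8800] k=[19 14 10 8 2 7]
t=11: x=[18.4000 14.1200 10.2400 7.5200 3.3200 6.4000] k=[15 15 12 9 3 7]
t=12: x=[15.0000 14.6400 12.0000 8.6400 4.2000 6.5200] k=[15 13 10 12 4 4]
t=13: x=[14.7600 12.8800 10.6000 10.8000 4.9600 4.0000] k=[12 15 14 12 3 7]
t=14: x=[12.3600 14.5200 13.8800 11.1600 4.5600 6.5200] k=[13 12 16 14 2 4]

[0.2826, 0.2609, 0.3478, 0.3043, 0.0435, 0.0870]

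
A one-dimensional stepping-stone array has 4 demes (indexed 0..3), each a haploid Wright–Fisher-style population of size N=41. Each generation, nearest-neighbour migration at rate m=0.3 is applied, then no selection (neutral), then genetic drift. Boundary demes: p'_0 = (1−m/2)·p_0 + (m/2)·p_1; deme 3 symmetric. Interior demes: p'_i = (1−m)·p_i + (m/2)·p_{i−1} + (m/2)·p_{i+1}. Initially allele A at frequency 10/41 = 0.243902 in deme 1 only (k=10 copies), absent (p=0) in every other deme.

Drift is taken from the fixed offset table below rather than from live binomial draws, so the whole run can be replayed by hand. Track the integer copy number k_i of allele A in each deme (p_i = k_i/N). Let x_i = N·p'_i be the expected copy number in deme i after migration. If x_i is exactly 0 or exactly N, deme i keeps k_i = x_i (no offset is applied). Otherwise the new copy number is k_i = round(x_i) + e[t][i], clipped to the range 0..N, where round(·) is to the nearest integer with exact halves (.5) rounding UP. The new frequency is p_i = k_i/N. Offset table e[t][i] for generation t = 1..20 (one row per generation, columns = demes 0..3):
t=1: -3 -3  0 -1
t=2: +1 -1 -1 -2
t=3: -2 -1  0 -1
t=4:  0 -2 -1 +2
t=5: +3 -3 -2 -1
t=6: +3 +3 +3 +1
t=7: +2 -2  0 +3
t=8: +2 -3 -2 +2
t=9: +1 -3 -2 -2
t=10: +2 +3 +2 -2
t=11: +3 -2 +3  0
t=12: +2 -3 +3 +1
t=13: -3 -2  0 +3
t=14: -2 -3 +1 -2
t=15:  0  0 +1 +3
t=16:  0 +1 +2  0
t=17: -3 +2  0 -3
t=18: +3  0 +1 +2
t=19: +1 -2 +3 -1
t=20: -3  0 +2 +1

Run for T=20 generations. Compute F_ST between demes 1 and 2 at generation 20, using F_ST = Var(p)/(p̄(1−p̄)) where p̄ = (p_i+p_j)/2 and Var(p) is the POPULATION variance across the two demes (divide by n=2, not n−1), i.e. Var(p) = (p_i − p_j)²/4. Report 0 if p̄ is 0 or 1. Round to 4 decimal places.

t=0: k=[0 10 0 0]
t=1: x=[1.5000 7.0000 1.5000 0.0000] k=[0 4 2 0]
t=2: x=[0.6000 3.1000 2.0000 0.3000] k=[2 2 1 0]
t=3: x=[2.0000 1.8500 1.0000 0.1500] k=[0 1 1 0]
t=4: x=[0.1500 0.8500 0.8500 0.1500] k=[0 0 0 2]
t=5: x=[0.0000 0.0000 0.3000 1.7000] k=[0 0 0 1]
t=6: x=[0.0000 0.0000 0.1500 0.8500] k=[0 0 3 2]
t=7: x=[0.0000 0.4500 2.4000 2.1500] k=[0 0 2 5]
t=8: x=[0.0000 0.3000 2.1500 4.5500] k=[0 0 0 7]
t=9: x=[0.0000 0.0000 1.0500 5.9500] k=[0 0 0 4]
t=10: x=[0.0000 0.0000 0.6000 3.4000] k=[0 0 3 1]
t=11: x=[0.0000 0.4500 2.2500 1.3000] k=[0 0 5 1]
t=12: x=[0.0000 0.7500 3.6500 1.6000] k=[0 0 7 3]
t=13: x=[0.0000 1.0500 5.3500 3.6000] k=[0 0 5 7]
t=14: x=[0.0000 0.7500 4.5500 6.7000] k=[0 0 6 5]
t=15: x=[0.0000 0.9000 4.9500 5.1500] k=[0 1 6 8]
t=16: x=[0.1500 1.6000 5.5500 7.7000] k=[0 3 8 8]
t=17: x=[0.4500 3.3000 7.2500 8.0000] k=[0 5 7 5]
t=18: x=[0.7500 4.5500 6.4000 5.3000] k=[4 5 7 7]
t=19: x=[4.1500 5.1500 6.7000 7.0000] k=[5 3 10 6]
t=20: x=[4.7000 4.3500 8.3500 6.6000] k=[2 4 10 8]

0.0378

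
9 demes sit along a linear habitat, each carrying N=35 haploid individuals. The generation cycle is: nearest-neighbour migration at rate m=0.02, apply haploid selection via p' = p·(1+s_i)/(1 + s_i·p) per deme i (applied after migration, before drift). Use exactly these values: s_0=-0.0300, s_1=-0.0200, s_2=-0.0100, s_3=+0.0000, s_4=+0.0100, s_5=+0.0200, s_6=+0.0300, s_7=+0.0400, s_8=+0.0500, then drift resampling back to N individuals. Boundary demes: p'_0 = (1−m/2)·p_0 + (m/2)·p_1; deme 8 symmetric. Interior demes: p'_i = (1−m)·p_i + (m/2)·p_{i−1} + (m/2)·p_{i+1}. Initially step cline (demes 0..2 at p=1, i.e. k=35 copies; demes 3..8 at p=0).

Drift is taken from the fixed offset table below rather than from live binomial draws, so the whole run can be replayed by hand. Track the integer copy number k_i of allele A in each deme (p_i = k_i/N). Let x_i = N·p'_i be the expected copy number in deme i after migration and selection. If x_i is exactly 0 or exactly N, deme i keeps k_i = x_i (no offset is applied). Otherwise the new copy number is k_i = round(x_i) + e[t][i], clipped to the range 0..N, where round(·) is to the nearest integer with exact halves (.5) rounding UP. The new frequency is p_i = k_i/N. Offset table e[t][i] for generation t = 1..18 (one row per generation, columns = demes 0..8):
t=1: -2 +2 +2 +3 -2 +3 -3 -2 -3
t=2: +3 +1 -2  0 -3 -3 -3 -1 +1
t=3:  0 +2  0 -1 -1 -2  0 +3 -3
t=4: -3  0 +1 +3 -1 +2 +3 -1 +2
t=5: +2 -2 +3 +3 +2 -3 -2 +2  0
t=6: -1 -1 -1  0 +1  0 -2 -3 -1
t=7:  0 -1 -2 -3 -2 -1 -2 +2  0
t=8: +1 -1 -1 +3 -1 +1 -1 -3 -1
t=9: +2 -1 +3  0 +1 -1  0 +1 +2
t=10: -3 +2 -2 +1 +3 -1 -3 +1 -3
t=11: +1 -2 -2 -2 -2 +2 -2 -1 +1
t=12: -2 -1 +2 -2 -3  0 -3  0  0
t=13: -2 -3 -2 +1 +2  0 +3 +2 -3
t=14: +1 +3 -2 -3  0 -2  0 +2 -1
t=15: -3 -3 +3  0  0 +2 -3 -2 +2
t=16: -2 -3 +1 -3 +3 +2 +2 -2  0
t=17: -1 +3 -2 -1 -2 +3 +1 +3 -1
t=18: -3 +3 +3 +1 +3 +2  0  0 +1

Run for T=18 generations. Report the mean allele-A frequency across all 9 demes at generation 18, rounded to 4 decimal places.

0.3365

t=0: k=[35 35 35 0 0 0 0 0 0]
t=1: x=[35.0000 35.0000 34.6465 0.3500 0.0000 0.0000 0.0000 0.0000 0.0000] k=[35 35 35 3 0 0 0 0 0]
t=2: x=[35.0000 35.0000 34.6768 3.2900 0.0303 0.0000 0.0000 0.0000 0.0000] k=[35 35 33 3 0 0 0 0 0]
t=3: x=[35.0000 34.9796 32.6985 3.2700 0.0303 0.0000 0.0000 0.0000 0.0000] k=[35 35 33 2 0 0 0 0 0]
t=4: x=[35.0000 34.9796 32.6884 2.2900 0.0202 0.0000 0.0000 0.0000 0.0000] k=[35 35 34 5 0 0 0 0 0]
t=5: x=[35.0000 34.9898 33.7075 5.2400 0.0505 0.0000 0.0000 0.0000 0.0000] k=[35 33 35 8 2 0 0 0 0]
t=6: x=[34.9794 33.0023 34.7071 8.2100 2.0592 0.0204 0.0000 0.0000 0.0000] k=[34 32 34 8 3 0 0 0 0]
t=7: x=[33.9494 31.9848 33.7075 8.2100 3.0476 0.0306 0.0000 0.0000 0.0000] k=[34 31 32 5 1 0 0 0 0]
t=8: x=[33.9391 30.9685 31.6900 5.2300 1.0400 0.0102 0.0000 0.0000 0.0000] k=[35 30 31 8 0 1 0 0 0]
t=9: x=[34.9485 29.9737 30.7224 8.1500 0.0909 0.9990 0.0103 0.0000 0.0000] k=[35 29 34 8 1 0 0 0 0]
t=10: x=[34.9381 29.0104 33.6773 8.1900 1.0703 0.0102 0.0000 0.0000 0.0000] k=[32 31 32 9 4 0 0 0 0]
t=11: x=[31.9051 30.9482 31.7303 9.1800 4.0455 0.0408 0.0000 0.0000 0.0000] k=[33 29 30 7 2 2 0 0 0]
t=12: x=[32.9007 28.9496 29.7151 7.1800 2.0693 2.0173 0.0206 0.0000 0.0000] k=[31 28 32 5 0 2 0 0 0]
t=13: x=[30.8601 27.9570 31.6598 5.2200 0.0707 1.9970 0.0206 0.0000 0.0000] k=[29 25 30 6 2 2 3 0 0]
t=14: x=[28.8063 24.9459 29.6647 6.2000 2.0592 2.0478 3.0411 0.0312 0.0000] k=[30 28 28 3 2 0 3 2 0]
t=15: x=[29.8476 27.9064 27.6921 3.2400 2.0088 0.0510 3.0411 2.0649 0.0210] k=[27 25 31 3 2 2 0 0 2]
t=16: x=[26.7901 24.9358 30.6216 3.2700 2.0289 2.0173 0.0206 0.0208 2.0731] k=[25 22 32 0 5 4 2 0 2]
t=17: x=[24.7506 21.9652 31.5489 0.3700 4.9824 4.0605 2.0565 0.0416 2.0731] k=[24 25 30 0 3 7 3 3 1]
t=18: x=[23.7791 24.8954 29.6043 0.3300 3.0375 7.0306 3.1231 3.0887 1.0694] k=[21 28 33 1 6 9 3 3 2]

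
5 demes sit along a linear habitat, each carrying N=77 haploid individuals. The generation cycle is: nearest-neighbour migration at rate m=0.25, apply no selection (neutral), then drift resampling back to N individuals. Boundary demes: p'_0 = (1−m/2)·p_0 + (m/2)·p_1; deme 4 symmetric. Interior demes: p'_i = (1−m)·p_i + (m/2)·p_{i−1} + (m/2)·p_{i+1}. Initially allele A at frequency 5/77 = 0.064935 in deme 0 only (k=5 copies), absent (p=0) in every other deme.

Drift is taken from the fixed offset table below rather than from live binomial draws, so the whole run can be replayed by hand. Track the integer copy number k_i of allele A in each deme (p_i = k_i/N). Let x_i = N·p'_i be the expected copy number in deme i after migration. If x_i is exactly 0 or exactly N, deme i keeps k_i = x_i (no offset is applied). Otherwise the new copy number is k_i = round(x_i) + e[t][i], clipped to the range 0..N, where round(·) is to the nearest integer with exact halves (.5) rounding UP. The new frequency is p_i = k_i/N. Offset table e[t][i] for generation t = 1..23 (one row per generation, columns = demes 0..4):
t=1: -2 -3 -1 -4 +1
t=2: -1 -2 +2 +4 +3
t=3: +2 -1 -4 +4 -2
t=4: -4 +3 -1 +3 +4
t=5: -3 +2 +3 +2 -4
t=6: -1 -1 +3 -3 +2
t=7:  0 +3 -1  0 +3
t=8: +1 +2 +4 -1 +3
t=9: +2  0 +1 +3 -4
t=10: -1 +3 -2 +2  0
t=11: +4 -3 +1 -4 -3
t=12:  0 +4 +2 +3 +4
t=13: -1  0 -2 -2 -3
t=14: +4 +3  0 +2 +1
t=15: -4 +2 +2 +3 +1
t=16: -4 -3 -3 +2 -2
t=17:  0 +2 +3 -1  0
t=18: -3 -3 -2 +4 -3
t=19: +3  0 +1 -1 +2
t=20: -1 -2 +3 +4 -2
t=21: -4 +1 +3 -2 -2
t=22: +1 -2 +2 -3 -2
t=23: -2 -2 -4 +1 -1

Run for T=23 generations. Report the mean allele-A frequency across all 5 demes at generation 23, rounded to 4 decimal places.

t=0: k=[5 0 0 0 0]
t=1: x=[4.3750 0.6250 0.0000 0.0000 0.0000] k=[2 0 0 0 0]
t=2: x=[1.7500 0.2500 0.0000 0.0000 0.0000] k=[1 0 0 0 0]
t=3: x=[0.8750 0.1250 0.0000 0.0000 0.0000] k=[3 0 0 0 0]
t=4: x=[2.6250 0.3750 0.0000 0.0000 0.0000] k=[0 3 0 0 0]
t=5: x=[0.3750 2.2500 0.3750 0.0000 0.0000] k=[0 4 3 0 0]
t=6: x=[0.5000 3.3750 2.7500 0.3750 0.0000] k=[0 2 6 0 0]
t=7: x=[0.2500 2.2500 4.7500 0.7500 0.0000] k=[0 5 4 1 0]
t=8: x=[0.6250 4.2500 3.7500 1.2500 0.1250] k=[2 6 8 0 3]
t=9: x=[2.5000 5.7500 6.7500 1.3750 2.6250] k=[5 6 8 4 0]
t=10: x=[5.1250 6.1250 7.2500 4.0000 0.5000] k=[4 9 5 6 1]
t=11: x=[4.6250 7.8750 5.6250 5.2500 1.6250] k=[9 5 7 1 0]
t=12: x=[8.5000 5.7500 6.0000 1.6250 0.1250] k=[9 10 8 5 4]
t=13: x=[9.1250 9.6250 7.8750 5.2500 4.1250] k=[8 10 6 3 1]
t=14: x=[8.2500 9.2500 6.1250 3.1250 1.2500] k=[12 12 6 5 2]
t=15: x=[12.0000 11.2500 6.6250 4.7500 2.3750] k=[8 13 9 8 3]
t=16: x=[8.6250 11.8750 9.3750 7.5000 3.6250] k=[5 9 6 10 2]
t=17: x=[5.5000 8.1250 6.8750 8.5000 3.0000] k=[6 10 10 8 3]
t=18: x=[6.5000 9.5000 9.7500 7.6250 3.6250] k=[4 7 8 12 1]
t=19: x=[4.3750 6.7500 8.3750 10.1250 2.3750] k=[7 7 9 9 4]
t=20: x=[7.0000 7.2500 8.7500 8.3750 4.6250] k=[6 5 12 12 3]
t=21: x=[5.8750 6.0000 11.1250 10.8750 4.1250] k=[2 7 14 9 2]
t=22: x=[2.6250 7.2500 12.5000 8.7500 2.8750] k=[4 5 15 6 1]
t=23: x=[4.1250 6.1250 12.6250 6.5000 1.6250] k=[2 4 9 8 1]

0.0623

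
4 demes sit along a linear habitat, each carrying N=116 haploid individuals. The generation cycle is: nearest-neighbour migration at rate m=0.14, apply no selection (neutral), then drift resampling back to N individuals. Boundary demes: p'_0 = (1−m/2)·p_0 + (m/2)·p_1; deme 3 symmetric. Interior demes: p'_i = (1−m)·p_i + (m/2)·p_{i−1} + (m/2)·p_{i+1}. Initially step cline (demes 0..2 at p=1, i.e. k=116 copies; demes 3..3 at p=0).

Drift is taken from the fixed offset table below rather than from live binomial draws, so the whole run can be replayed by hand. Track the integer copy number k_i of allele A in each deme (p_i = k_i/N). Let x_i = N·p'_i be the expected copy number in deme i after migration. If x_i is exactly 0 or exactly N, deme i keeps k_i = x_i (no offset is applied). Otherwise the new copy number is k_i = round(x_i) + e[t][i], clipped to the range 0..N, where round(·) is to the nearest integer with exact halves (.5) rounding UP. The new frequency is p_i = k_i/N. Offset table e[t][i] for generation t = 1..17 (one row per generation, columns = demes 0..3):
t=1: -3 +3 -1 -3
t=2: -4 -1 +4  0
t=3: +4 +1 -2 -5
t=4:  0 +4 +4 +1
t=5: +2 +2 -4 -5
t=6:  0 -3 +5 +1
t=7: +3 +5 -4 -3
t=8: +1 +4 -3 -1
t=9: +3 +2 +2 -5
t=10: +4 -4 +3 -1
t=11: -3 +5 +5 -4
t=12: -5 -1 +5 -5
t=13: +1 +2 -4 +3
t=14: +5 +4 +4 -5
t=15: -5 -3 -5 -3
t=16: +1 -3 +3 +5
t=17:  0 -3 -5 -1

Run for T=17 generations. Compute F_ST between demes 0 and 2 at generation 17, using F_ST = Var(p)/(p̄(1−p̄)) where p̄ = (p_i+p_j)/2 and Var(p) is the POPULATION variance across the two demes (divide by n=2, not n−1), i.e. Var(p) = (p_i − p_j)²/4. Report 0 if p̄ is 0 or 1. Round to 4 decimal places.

t=0: k=[116 116 116 0]
t=1: x=[116.0000 116.0000 107.8800 8.1200] k=[116 116 107 5]
t=2: x=[116.0000 115.3700 100.4900 12.1400] k=[116 114 104 12]
t=3: x=[115.8600 113.4400 98.2600 18.4400] k=[116 114 96 13]
t=4: x=[115.8600 112.8800 91.4500 18.8100] k=[116 116 95 20]
t=5: x=[116.0000 114.5300 91.2200 25.2500] k=[116 116 87 20]
t=6: x=[116.0000 113.9700 84.3400 24.6900] k=[116 111 89 26]
t=7: x=[115.6500 109.8100 86.1300 30.4100] k=[116 115 82 27]
t=8: x=[115.9300 112.7600 80.4600 30.8500] k=[116 116 77 30]
t=9: x=[116.0000 113.2700 76.4400 33.2900] k=[116 115 78 28]
t=10: x=[115.9300 112.4800 77.0900 31.5000] k=[116 108 80 31]
t=11: x=[115.4400 106.6000 78.5300 34.4300] k=[112 112 84 30]
t=12: x=[112.0000 110.0400 82.1800 33.7800] k=[107 109 87 29]
t=13: x=[107.1400 107.3200 84.4800 33.0600] k=[108 109 80 36]
t=14: x=[108.0700 106.9000 78.9500 39.0800] k=[113 111 83 34]
t=15: x=[112.8600 109.1800 81.5300 37.4300] k=[108 106 77 34]
t=16: x=[107.8600 104.1100 76.0200 37.0100] k=[109 101 79 42]
t=17: x=[108.4400 100.0200 77.9500 44.5900] k=[108 97 73 44]

0.1327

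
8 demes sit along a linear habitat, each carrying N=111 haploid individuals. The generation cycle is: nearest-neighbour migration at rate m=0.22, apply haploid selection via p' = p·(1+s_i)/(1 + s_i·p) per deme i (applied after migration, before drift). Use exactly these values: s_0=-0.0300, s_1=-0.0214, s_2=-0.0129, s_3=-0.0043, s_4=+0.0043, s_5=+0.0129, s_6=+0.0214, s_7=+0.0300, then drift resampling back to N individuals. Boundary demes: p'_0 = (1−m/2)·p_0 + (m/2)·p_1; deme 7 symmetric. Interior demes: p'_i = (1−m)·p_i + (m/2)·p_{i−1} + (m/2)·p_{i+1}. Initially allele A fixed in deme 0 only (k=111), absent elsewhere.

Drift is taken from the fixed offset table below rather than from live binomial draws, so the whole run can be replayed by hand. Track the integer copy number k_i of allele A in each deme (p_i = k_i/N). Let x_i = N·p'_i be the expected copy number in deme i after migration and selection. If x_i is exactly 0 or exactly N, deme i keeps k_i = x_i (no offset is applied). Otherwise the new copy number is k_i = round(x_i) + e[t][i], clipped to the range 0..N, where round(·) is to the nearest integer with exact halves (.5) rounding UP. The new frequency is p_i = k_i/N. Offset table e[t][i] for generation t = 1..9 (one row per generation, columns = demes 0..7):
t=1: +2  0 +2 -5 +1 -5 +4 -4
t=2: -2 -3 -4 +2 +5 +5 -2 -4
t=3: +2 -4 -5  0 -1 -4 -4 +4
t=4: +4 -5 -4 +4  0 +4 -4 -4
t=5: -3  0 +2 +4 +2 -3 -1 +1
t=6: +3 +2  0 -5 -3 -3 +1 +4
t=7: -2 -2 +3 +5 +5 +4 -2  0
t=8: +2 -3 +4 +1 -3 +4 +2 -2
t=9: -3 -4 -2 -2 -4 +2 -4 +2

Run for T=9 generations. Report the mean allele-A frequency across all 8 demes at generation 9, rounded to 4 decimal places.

t=0: k=[111 0 0 0 0 0 0 0]
t=1: x=[98.4550 11.9769 0.0000 0.0000 0.0000 0.0000 0.0000 0.0000] k=[100 12 0 0 0 0 0 0]
t=2: x=[89.8026 20.0028 1.3032 0.0000 0.0000 0.0000 0.0000 0.0000] k=[88 17 0 0 0 0 0 0]
t=3: x=[79.5075 22.5488 1.8463 0.0000 0.0000 0.0000 0.0000 0.0000] k=[82 19 0 0 0 0 0 0]
t=4: x=[74.3259 23.4375 2.0635 0.0000 0.0000 0.0000 0.0000 0.0000] k=[78 18 0 0 0 0 0 0]
t=5: x=[70.6208 22.2329 1.9549 0.0000 0.0000 0.0000 0.0000 0.0000] k=[68 22 4 0 0 0 0 0]
t=6: x=[62.1083 24.6625 5.4721 0.4381 0.0000 0.0000 0.0000 0.0000] k=[65 27 5 0 0 0 0 0]
t=7: x=[59.9814 28.3015 6.7868 0.5476 0.0000 0.0000 0.0000 0.0000] k=[58 26 10 6 0 0 0 0]
t=8: x=[53.6353 27.3121 11.1887 5.7564 0.6628 0.0000 0.0000 0.0000] k=[56 24 15 7 0 0 0 0]
t=9: x=[51.6380 26.0957 14.9413 7.0814 0.7733 0.0000 0.0000 0.0000] k=[49 22 13 5 0 0 0 0]

0.1002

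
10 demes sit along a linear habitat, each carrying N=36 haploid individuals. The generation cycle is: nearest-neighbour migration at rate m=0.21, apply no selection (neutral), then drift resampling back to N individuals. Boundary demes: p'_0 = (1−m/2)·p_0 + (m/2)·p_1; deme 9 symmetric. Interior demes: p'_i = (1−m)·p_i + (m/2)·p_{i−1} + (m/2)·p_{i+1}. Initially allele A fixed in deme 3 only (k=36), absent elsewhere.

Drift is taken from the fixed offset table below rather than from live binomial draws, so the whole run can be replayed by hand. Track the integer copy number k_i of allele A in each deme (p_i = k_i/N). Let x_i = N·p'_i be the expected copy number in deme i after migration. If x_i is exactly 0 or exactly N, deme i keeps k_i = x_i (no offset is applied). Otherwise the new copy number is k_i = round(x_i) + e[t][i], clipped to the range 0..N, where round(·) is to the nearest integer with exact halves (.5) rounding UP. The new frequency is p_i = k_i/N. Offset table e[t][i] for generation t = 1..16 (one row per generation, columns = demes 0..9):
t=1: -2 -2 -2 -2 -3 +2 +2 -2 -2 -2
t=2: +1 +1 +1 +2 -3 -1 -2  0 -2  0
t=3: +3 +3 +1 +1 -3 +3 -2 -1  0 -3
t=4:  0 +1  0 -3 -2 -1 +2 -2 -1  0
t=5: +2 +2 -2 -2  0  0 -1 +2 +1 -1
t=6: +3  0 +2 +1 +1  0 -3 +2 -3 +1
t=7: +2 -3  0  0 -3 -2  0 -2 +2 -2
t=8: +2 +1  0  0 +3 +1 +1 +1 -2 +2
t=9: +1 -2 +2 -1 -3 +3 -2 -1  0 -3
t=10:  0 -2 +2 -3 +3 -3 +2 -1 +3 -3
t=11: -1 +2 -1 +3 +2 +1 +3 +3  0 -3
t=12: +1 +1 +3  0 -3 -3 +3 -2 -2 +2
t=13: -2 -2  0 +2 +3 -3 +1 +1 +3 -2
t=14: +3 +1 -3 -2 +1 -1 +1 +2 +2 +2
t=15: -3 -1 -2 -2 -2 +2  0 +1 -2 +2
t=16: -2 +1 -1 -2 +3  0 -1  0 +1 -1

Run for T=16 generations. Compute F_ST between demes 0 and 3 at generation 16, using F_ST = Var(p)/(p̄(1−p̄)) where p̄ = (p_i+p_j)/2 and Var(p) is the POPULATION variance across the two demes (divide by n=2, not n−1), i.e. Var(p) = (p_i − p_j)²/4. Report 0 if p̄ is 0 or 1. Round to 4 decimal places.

t=0: k=[0 0 0 36 0 0 0 0 0 0]
t=1: x=[0.0000 0.0000 3.7800 28.4400 3.7800 0.0000 0.0000 0.0000 0.0000 0.0000] k=[0 0 2 26 1 0 0 0 0 0]
t=2: x=[0.0000 0.2100 4.3100 20.8550 3.5200 0.1050 0.0000 0.0000 0.0000 0.0000] k=[0 1 5 23 1 0 0 0 0 0]
t=3: x=[0.1050 1.3150 6.4700 18.8000 3.2050 0.1050 0.0000 0.0000 0.0000 0.0000] k=[3 4 7 20 0 3 0 0 0 0]
t=4: x=[3.1050 4.2100 8.0500 16.5350 2.4150 2.3700 0.3150 0.0000 0.0000 0.0000] k=[3 5 8 14 0 1 2 0 0 0]
t=5: x=[3.2100 5.1050 8.3150 11.9000 1.5750 1.0000 1.6850 0.2100 0.0000 0.0000] k=[5 7 6 10 2 1 1 2 0 0]
t=6: x=[5.2100 6.6850 6.5250 8.7400 2.7350 1.1050 1.1050 1.6850 0.2100 0.0000] k=[8 7 9 10 4 1 0 4 0 0]
t=7: x=[7.8950 7.3150 8.8950 9.2650 4.3150 1.2100 0.5250 3.1600 0.4200 0.0000] k=[10 4 9 9 1 0 1 1 2 0]
t=8: x=[9.3700 5.1550 8.4750 8.1600 1.7350 0.2100 0.8950 1.1050 1.6850 0.2100] k=[11 6 8 8 5 1 2 2 0 2]
t=9: x=[10.4750 6.7350 7.7900 7.6850 4.8950 1.5250 1.8950 1.7900 0.4200 1.7900] k=[11 5 10 7 2 5 0 1 0 0]
t=10: x=[10.3700 6.1550 9.1600 6.7900 2.8400 4.1600 0.6300 0.7900 0.1050 0.0000] k=[10 4 11 4 6 1 3 0 3 0]
t=11: x=[9.3700 5.3650 9.5300 4.9450 5.2650 1.7350 2.4750 0.6300 2.3700 0.3150] k=[8 7 9 8 7 3 5 4 2 0]
t=12: x=[7.8950 7.3150 8.6850 8.0000 6.6850 3.6300 4.6850 3.8950 2.0000 0.2100] k=[9 8 12 8 4 1 8 2 0 2]
t=13: x=[8.8950 8.5250 11.1600 8.0000 4.1050 2.0500 6.6350 2.4200 0.4200 1.7900] k=[7 7 11 10 7 0 8 3 3 0]
t=14: x=[7.0000 7.4200 10.4750 9.7900 6.5800 1.5750 6.6350 3.5250 2.6850 0.3150] k=[10 8 7 8 8 1 8 6 5 2]
t=15: x=[9.7900 8.1050 7.2100 7.8950 7.2650 2.4700 7.0550 6.1050 4.7900 2.3150] k=[7 7 5 6 5 4 7 7 3 4]
t=16: x=[7.0000 6.7900 5.3150 5.7900 5.0000 4.4200 6.6850 6.5800 3.5250 3.8950] k=[5 8 4 4 8 4 6 7 5 3]

0.0018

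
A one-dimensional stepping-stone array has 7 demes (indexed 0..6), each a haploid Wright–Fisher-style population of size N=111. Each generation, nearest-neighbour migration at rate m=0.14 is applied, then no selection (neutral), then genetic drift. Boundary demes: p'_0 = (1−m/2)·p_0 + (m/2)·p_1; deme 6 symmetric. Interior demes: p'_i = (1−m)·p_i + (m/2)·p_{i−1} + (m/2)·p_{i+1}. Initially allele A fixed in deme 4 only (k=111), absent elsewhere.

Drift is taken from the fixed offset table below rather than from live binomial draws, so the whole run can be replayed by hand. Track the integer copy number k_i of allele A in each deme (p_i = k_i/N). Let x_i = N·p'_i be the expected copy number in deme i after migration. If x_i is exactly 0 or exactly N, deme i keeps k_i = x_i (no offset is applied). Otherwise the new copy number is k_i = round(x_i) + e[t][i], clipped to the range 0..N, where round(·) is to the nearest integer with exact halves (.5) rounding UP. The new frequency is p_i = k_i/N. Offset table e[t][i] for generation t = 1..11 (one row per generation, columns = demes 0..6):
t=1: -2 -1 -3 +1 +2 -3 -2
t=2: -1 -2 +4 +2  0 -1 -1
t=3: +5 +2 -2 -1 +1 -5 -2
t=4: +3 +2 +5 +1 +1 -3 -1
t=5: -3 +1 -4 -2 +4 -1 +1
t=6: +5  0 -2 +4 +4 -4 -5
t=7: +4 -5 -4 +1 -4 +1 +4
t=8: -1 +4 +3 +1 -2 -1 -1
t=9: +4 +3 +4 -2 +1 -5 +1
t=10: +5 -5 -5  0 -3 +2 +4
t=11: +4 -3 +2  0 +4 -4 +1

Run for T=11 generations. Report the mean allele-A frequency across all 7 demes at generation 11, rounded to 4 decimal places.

0.1622

t=0: k=[0 0 0 0 111 0 0]
t=1: x=[0.0000 0.0000 0.0000 7.7700 95.4600 7.7700 0.0000] k=[0 0 0 9 97 5 0]
t=2: x=[0.0000 0.0000 0.6300 14.5300 84.4000 11.0900 0.3500] k=[0 0 5 17 84 10 0]
t=3: x=[0.0000 0.3500 5.4900 20.8500 74.1300 14.4800 0.7000] k=[0 2 3 20 75 9 0]
t=4: x=[0.1400 1.9300 4.1200 22.6600 66.5300 12.9900 0.6300] k=[3 4 9 24 68 10 0]
t=5: x=[3.0700 4.2800 9.7000 26.0300 60.8600 13.3600 0.7000] k=[0 5 6 24 65 12 2]
t=6: x=[0.3500 4.7200 7.1900 25.6100 58.4200 15.0100 2.7000] k=[5 5 5 30 62 11 0]
t=7: x=[5.0000 5.0000 6.7500 30.4900 56.1900 13.8000 0.7700] k=[9 0 3 31 52 15 5]
t=8: x=[8.3700 0.8400 4.7500 30.5100 47.9400 16.8900 5.7000] k=[7 5 8 32 46 16 5]
t=9: x=[6.8600 5.3500 9.4700 31.3000 42.9200 17.3300 5.7700] k=[11 8 13 29 44 12 7]
t=10: x=[10.7900 8.5600 13.7700 28.9300 40.7100 13.8900 7.3500] k=[16 4 9 29 38 16 11]
t=11: x=[15.1600 5.1900 10.0500 28.2300 35.8300 17.1900 11.3500] k=[19 2 12 28 40 13 12]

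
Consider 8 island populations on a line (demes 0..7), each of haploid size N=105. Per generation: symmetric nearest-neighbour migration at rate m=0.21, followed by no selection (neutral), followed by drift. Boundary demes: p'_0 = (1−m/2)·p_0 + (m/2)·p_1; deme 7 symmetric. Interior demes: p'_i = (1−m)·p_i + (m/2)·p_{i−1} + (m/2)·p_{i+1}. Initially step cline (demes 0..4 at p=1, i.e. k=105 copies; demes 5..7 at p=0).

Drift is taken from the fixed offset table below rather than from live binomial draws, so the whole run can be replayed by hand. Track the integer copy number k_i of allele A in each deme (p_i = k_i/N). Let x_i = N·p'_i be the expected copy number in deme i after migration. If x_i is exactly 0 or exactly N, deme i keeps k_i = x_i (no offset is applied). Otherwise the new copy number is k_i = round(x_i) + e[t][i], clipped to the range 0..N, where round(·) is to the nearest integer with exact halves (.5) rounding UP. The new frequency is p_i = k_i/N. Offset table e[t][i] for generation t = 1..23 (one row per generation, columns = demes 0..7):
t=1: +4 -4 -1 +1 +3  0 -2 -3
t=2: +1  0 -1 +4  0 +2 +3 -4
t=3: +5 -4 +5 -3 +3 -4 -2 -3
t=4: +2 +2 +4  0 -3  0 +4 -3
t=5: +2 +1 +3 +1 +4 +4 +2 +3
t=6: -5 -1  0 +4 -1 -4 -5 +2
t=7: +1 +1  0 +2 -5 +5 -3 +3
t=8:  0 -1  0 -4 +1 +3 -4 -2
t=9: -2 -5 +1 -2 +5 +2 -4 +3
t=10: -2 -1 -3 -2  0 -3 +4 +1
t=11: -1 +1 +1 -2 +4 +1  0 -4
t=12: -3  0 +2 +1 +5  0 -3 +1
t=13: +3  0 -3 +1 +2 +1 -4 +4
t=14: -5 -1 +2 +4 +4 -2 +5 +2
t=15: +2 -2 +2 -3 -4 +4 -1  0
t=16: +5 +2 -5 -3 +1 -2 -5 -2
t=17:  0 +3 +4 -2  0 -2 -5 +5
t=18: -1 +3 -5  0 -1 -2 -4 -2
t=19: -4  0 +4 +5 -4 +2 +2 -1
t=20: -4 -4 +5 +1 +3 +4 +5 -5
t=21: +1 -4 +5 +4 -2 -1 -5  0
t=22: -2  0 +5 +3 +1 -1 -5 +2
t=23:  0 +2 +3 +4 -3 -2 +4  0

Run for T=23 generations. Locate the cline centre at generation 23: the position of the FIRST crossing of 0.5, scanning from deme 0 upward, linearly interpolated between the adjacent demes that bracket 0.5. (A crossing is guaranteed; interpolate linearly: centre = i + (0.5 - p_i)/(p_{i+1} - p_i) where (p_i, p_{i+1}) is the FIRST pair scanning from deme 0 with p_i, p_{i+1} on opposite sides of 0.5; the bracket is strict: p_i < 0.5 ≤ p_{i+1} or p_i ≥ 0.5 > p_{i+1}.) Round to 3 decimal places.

t=0: k=[105 105 105 105 105 0 0 0]
t=1: x=[105.0000 105.0000 105.0000 105.0000 93.9750 11.0250 0.0000 0.0000] k=[105 105 105 105 97 11 0 0]
t=2: x=[105.0000 105.0000 105.0000 104.1600 88.8100 18.8750 1.1550 0.0000] k=[105 105 105 105 89 21 4 0]
t=3: x=[105.0000 105.0000 105.0000 103.3200 83.5400 26.3550 5.3650 0.4200] k=[105 105 105 100 87 22 3 0]
t=4: x=[105.0000 105.0000 104.4750 99.1600 81.5400 26.8300 4.6800 0.3150] k=[105 105 105 99 79 27 9 0]
t=5: x=[105.0000 105.0000 104.3700 97.5300 75.6400 30.5700 9.9450 0.9450] k=[105 105 105 99 80 35 12 4]
t=6: x=[105.0000 105.0000 104.3700 97.6350 77.2700 37.3100 13.5750 4.8400] k=[105 105 104 102 76 33 9 7]
t=7: x=[105.0000 104.8950 103.8950 99.4800 74.2150 34.9950 11.3100 7.2100] k=[105 105 104 101 69 40 8 10]
t=8: x=[105.0000 104.8950 103.7900 97.9550 69.3150 39.6850 11.5700 9.7900] k=[105 104 104 94 70 43 8 8]
t=9: x=[104.8950 104.1050 102.9500 92.5300 69.6850 42.1600 11.6750 8.0000] k=[103 99 104 91 75 44 8 11]
t=10: x=[102.5800 99.9450 102.1100 90.6850 73.4250 43.4750 12.0950 10.6850] k=[101 99 99 89 73 40 16 12]
t=11: x=[100.7900 99.2100 97.9500 88.3700 71.2150 40.9450 18.1000 12.4200] k=[100 100 99 86 75 42 18 8]
t=12: x=[100.0000 99.8950 97.7400 86.2100 72.6900 42.9450 19.4700 9.0500] k=[97 100 100 87 78 43 16 10]
t=13: x=[97.3150 99.6850 98.6350 87.4200 75.2700 43.8400 18.2050 10.6300] k=[100 100 96 88 77 45 14 15]
t=14: x=[100.0000 99.5800 95.5800 87.6850 74.7950 45.1050 17.3600 14.8950] k=[95 99 98 92 79 43 22 17]
t=15: x=[95.4200 98.4750 97.4750 91.2650 76.5850 44.5750 23.6800 17.5250] k=[97 96 99 88 73 49 23 18]
t=16: x=[96.8950 96.4200 97.5300 87.5800 72.0550 48.7900 25.2050 18.5250] k=[102 98 93 85 73 47 20 17]
t=17: x=[101.5800 97.8950 92.6850 84.5800 71.5300 46.8950 22.5200 17.3150] k=[102 101 97 83 72 45 18 22]
t=18: x=[101.8950 100.6850 95.9500 83.3150 70.3200 45.0000 21.2550 21.5800] k=[101 104 91 83 69 43 17 20]
t=19: x=[101.3150 102.3200 91.5250 82.3700 67.7400 43.0000 20.0450 19.6850] k=[97 102 96 87 64 45 22 19]
t=20: x=[97.5250 100.8450 95.6850 85.5300 64.4200 44.5800 24.1000 19.3150] k=[94 97 101 87 67 49 29 14]
t=21: x=[94.3150 97.1050 99.1100 86.3700 67.2100 48.7900 29.5250 15.5750] k=[95 93 104 90 65 48 25 16]
t=22: x=[94.7900 94.3650 101.3750 88.8450 65.8400 47.3700 26.4700 16.9450] k=[93 94 105 92 67 46 21 19]
t=23: x=[93.1050 95.0500 102.4800 90.7400 67.4200 45.5800 23.4150 19.2100] k=[93 97 105 95 64 44 27 19]

4.575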